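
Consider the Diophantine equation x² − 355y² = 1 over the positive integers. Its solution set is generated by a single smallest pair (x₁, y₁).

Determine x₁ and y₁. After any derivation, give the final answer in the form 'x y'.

d=355: √d = [18; 1,5,3,3,1,6,1,3,3,5,1,36] (ℓ=12, even), read p_11/q_11
i=0: a=18 ⇒ p=18, q=1
…
i=2: a=5 ⇒ p=113, q=6
i=3: a=3 ⇒ p=358, q=19
…
i=5: a=1 ⇒ p=1545, q=82
…
i=7: a=1 ⇒ p=12002, q=637
…
i=10: a=5 ⇒ p=803418, q=42641
i=11: a=1 ⇒ p=954809, q=50676
(x₁, y₁) = (954809, 50676);  954809² − 355·50676² = 1 ✓

954809 50676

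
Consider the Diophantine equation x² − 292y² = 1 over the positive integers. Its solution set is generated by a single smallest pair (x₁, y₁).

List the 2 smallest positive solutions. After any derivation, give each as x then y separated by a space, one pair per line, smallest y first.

2281249 133500
10408194000001 609093483000

√292 = [17; 11,2,1,3,8,3,1,2,11,34, …], period ℓ=10 (even) → k=9
k=0  a_k=17  p_k/q_k = 17/1
…
k=2  a_k=2  p_k/q_k = 393/23
…
k=4  a_k=3  p_k/q_k = 2136/125
k=5  a_k=8  p_k/q_k = 17669/1034
…
k=7  a_k=1  p_k/q_k = 72812/4261
k=8  a_k=2  p_k/q_k = 200767/11749
k=9  a_k=11  p_k/q_k = 2281249/133500
fundamental: x₁=2281249, y₁=133500  (since 5204097000001 − 292·17822250000 = 1)
(2281249+133500√292)^2 = 10408194000001 + 609093483000√292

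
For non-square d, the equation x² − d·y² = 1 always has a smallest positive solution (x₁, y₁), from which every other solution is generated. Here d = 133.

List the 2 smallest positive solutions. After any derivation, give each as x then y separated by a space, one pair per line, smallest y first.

2588599 224460
13401689565601 1162073863080

√133 → a₀=11, period (1,1,7,5,1,…,1,1,22); ℓ=16 even so k=15
a_0=11:  p_0=11·1+0=11,  q_0=11·0+1=1
…
a_2=1:  p_2=1·12+11=23,  q_2=1·1+1=2
a_3=7:  p_3=7·23+12=173,  q_3=7·2+1=15
a_4=5:  p_4=5·173+23=888,  q_4=5·15+2=77
a_5=1:  p_5=1·888+173=1061,  q_5=1·77+15=92
…
a_7=1:  p_7=1·1949+1061=3010,  q_7=1·169+92=261
…
a_9=1:  p_9=1·7969+3010=10979,  q_9=1·691+261=952
a_10=1:  p_10=1·10979+7969=18948,  q_10=1·952+691=1643
…
a_12=5:  p_12=5·29927+18948=168583,  q_12=5·2595+1643=14618
a_13=7:  p_13=7·168583+29927=1210008,  q_13=7·14618+2595=104921
a_14=1:  p_14=1·1210008+168583=1378591,  q_14=1·104921+14618=119539
a_15=1:  p_15=1·1378591+1210008=2588599,  q_15=1·119539+104921=224460
→ (2588599, 224460).  Check: 2588599²=6700844782801, 133·224460²=6700844782800, difference 1.
n=2: (2588599,224460)∘(2588599,224460) = (2588599·2588599+133·224460·224460, 2588599·224460+224460·2588599) = (13401689565601,1162073863080)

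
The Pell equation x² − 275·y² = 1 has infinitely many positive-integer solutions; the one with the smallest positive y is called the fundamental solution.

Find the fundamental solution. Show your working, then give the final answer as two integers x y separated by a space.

199 12

[16; 1,1,2,1,1,32] for √275; ℓ=6 ⇒ convergent index 5
a_0=16:  p_0=16·1+0=16,  q_0=16·0+1=1
a_1=1:  p_1=1·16+1=17,  q_1=1·1+0=1
a_2=1:  p_2=1·17+16=33,  q_2=1·1+1=2
a_3=2:  p_3=2·33+17=83,  q_3=2·2+1=5
a_4=1:  p_4=1·83+33=116,  q_4=1·5+2=7
a_5=1:  p_5=1·116+83=199,  q_5=1·7+5=12
→ (199, 12).  Check: 199²=39601, 275·12²=39600, difference 1.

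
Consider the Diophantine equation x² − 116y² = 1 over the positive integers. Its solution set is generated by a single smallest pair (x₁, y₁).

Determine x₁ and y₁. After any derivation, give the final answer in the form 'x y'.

9801 910

√116 → a₀=10, period (1,3,2,1,4,1,2,3,1,20); ℓ=10 even so k=9
a_0=10:  p_0=10·1+0=10,  q_0=10·0+1=1
a_1=1:  p_1=1·10+1=11,  q_1=1·1+0=1
a_2=3:  p_2=3·11+10=43,  q_2=3·1+1=4
a_3=2:  p_3=2·43+11=97,  q_3=2·4+1=9
…
a_5=4:  p_5=4·140+97=657,  q_5=4·13+9=61
…
a_7=2:  p_7=2·797+657=2251,  q_7=2·74+61=209
a_8=3:  p_8=3·2251+797=7550,  q_8=3·209+74=701
a_9=1:  p_9=1·7550+2251=9801,  q_9=1·701+209=910
(x₁, y₁) = (9801, 910);  9801² − 116·910² = 1 ✓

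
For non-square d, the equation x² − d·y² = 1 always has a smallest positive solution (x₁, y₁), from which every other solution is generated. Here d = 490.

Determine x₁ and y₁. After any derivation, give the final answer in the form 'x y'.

1039681 46968

√490 → a₀=22, period (7,2,1,4,4,4,1,2,7,44); ℓ=10 even so k=9
step 0: (22, 1)  from 22·(1,0) + (0,1)
step 1: (155, 7)  from 7·(22,1) + (1,0)
step 2: (332, 15)  from 2·(155,7) + (22,1)
step 3: (487, 22)  from 1·(332,15) + (155,7)
step 4: (2280, 103)  from 4·(487,22) + (332,15)
…
step 6: (40708, 1839)  from 4·(9607,434) + (2280,103)
step 7: (50315, 2273)  from 1·(40708,1839) + (9607,434)
step 8: (141338, 6385)  from 2·(50315,2273) + (40708,1839)
step 9: (1039681, 46968)  from 7·(141338,6385) + (50315,2273)
→ (1039681, 46968).  Check: 1039681²=1080936581761, 490·46968²=1080936581760, difference 1.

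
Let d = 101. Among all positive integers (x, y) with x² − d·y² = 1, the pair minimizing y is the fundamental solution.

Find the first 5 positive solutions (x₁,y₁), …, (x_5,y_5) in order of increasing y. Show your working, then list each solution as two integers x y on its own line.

√101 = [10; 20, …], period ℓ=1 (odd) → k=1
step 0: (10, 1)  from 10·(1,0) + (0,1)
step 1: (201, 20)  from 20·(10,1) + (1,0)
fundamental: x₁=201, y₁=20  (since 40401 − 101·400 = 1)
n=2: (201,20)∘(201,20) = (201·201+101·20·20, 201·20+20·201) = (80801,8040)
n=3: (80801,8040)∘(201,20) = (201·80801+101·20·8040, 201·8040+20·80801) = (32481801,3232060)
n=4: (32481801,3232060)∘(201,20) = (201·32481801+101·20·3232060, 201·3232060+20·32481801) = (13057603201,1299280080)
n=5: (13057603201,1299280080)∘(201,20) = (201·13057603201+101·20·1299280080, 201·1299280080+20·13057603201) = (5249124005001,522307360100)

201 20
80801 8040
32481801 3232060
13057603201 1299280080
5249124005001 522307360100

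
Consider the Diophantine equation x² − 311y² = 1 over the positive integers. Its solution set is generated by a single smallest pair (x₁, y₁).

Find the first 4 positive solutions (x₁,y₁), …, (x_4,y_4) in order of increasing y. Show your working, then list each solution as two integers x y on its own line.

[17; 1,1,1,2,1,…,1,1,34] for √311; ℓ=16 ⇒ convergent index 15
k=0  a_k=17  p_k/q_k = 17/1
…
k=2  a_k=1  p_k/q_k = 35/2
k=3  a_k=1  p_k/q_k = 53/3
k=4  a_k=2  p_k/q_k = 141/8
k=5  a_k=1  p_k/q_k = 194/11
…
k=8  a_k=17  p_k/q_k = 71158/4035
k=9  a_k=3  p_k/q_k = 217583/12338
…
k=11  a_k=1  p_k/q_k = 1594239/90401
…
k=13  a_k=1  p_k/q_k = 6159373/349266
k=14  a_k=1  p_k/q_k = 10724507/608131
k=15  a_k=1  p_k/q_k = 16883880/957397
fundamental: x₁=16883880, y₁=957397  (since 285065403854400 − 311·916609015609 = 1)
(16883880+957397√311)^2 = 570130807708799 + 32329152120720√311
(16883880+957397√311)^3 = 19252040283316857636360 + 1091683049815963029803√311
(16883880+957397√311)^4 = 650098275797375082487964044801 + 36863691222253451430108430560√311

16883880 957397
570130807708799 32329152120720
19252040283316857636360 1091683049815963029803
650098275797375082487964044801 36863691222253451430108430560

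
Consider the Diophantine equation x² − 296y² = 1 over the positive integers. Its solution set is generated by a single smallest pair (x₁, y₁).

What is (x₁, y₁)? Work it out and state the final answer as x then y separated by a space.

d=296: √d = [17; 4,1,7,1,4,34] (ℓ=6, even), read p_5/q_5
k=0  a_k=17  p_k/q_k = 17/1
k=1  a_k=4  p_k/q_k = 69/4
k=2  a_k=1  p_k/q_k = 86/5
…
k=4  a_k=1  p_k/q_k = 757/44
k=5  a_k=4  p_k/q_k = 3699/215
fundamental: x₁=3699, y₁=215  (since 13682601 − 296·46225 = 1)

3699 215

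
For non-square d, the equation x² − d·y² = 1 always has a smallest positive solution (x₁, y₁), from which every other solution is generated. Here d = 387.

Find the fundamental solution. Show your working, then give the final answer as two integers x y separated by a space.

√387 = [19; 1,2,19,2,1,38, …], period ℓ=6 (even) → k=5
step 0: (19, 1)  from 19·(1,0) + (0,1)
…
step 4: (2341, 119)  from 2·(1141,58) + (59,3)
step 5: (3482, 177)  from 1·(2341,119) + (1141,58)
(x₁, y₁) = (3482, 177);  3482² − 387·177² = 1 ✓

3482 177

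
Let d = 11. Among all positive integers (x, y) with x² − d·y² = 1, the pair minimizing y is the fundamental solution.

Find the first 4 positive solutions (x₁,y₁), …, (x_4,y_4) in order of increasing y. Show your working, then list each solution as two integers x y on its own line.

[3; 3,6] for √11; ℓ=2 ⇒ convergent index 1
i=0: a=3 ⇒ p=3, q=1
i=1: a=3 ⇒ p=10, q=3
→ (10, 3).  Check: 10²=100, 11·3²=99, difference 1.
k=2:  x_2 = 10·10+11·3·3 = 199,  y_2 = 10·3+3·10 = 60
k=3:  x_3 = 10·199+11·3·60 = 3970,  y_3 = 10·60+3·199 = 1197
k=4:  x_4 = 10·3970+11·3·1197 = 79201,  y_4 = 10·1197+3·3970 = 23880

10 3
199 60
3970 1197
79201 23880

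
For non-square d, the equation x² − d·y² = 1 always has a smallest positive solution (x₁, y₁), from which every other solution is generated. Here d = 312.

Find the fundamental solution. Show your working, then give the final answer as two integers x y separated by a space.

d=312: √d = [17; 1,1,1,34] (ℓ=4, even), read p_3/q_3
step 0: (17, 1)  from 17·(1,0) + (0,1)
step 1: (18, 1)  from 1·(17,1) + (1,0)
step 2: (35, 2)  from 1·(18,1) + (17,1)
step 3: (53, 3)  from 1·(35,2) + (18,1)
(x₁, y₁) = (53, 3);  53² − 312·3² = 1 ✓

53 3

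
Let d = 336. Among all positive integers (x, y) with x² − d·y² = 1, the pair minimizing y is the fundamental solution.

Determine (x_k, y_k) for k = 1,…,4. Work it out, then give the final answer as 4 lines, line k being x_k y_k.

55 3
6049 330
665335 36297
73180801 3992340

d=336: √d = [18; 3,36] (ℓ=2, even), read p_1/q_1
a_0=18:  p_0=18·1+0=18,  q_0=18·0+1=1
a_1=3:  p_1=3·18+1=55,  q_1=3·1+0=3
(x₁, y₁) = (55, 3);  55² − 336·3² = 1 ✓
n=2: (55,3)∘(55,3) = (55·55+336·3·3, 55·3+3·55) = (6049,330)
n=3: (6049,330)∘(55,3) = (55·6049+336·3·330, 55·330+3·6049) = (665335,36297)
n=4: (665335,36297)∘(55,3) = (55·665335+336·3·36297, 55·36297+3·665335) = (73180801,3992340)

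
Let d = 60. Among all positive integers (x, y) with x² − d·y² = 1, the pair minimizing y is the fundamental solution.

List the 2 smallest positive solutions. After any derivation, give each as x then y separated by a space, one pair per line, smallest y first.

31 4
1921 248

d=60: √d = [7; 1,2,1,14] (ℓ=4, even), read p_3/q_3
step 0: (7, 1)  from 7·(1,0) + (0,1)
…
step 2: (23, 3)  from 2·(8,1) + (7,1)
step 3: (31, 4)  from 1·(23,3) + (8,1)
→ (31, 4).  Check: 31²=961, 60·4²=960, difference 1.
(31+4√60)^2 = 1921 + 248√60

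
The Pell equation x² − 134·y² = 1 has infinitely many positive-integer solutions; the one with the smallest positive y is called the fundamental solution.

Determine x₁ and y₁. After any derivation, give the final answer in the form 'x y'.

√134 → a₀=11, period (1,1,2,1,3,…,1,1,22); ℓ=14 even so k=13
k=0  a_k=11  p_k/q_k = 11/1
…
k=3  a_k=2  p_k/q_k = 58/5
…
k=11  a_k=2  p_k/q_k = 61896/5347
k=12  a_k=1  p_k/q_k = 84029/7259
k=13  a_k=1  p_k/q_k = 145925/12606
(x₁, y₁) = (145925, 12606);  145925² − 134·12606² = 1 ✓

145925 12606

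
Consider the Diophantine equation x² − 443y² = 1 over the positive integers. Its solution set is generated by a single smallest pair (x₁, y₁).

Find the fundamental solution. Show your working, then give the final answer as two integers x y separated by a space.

d=443: √d = [21; 21,42] (ℓ=2, even), read p_1/q_1
a_0=21:  p_0=21·1+0=21,  q_0=21·0+1=1
a_1=21:  p_1=21·21+1=442,  q_1=21·1+0=21
→ (442, 21).  Check: 442²=195364, 443·21²=195363, difference 1.

442 21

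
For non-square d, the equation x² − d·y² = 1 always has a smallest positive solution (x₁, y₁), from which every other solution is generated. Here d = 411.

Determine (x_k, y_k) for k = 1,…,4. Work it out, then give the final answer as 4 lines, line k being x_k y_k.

49730 2453
4946145799 243975380
491943661118810 24265791292347
48928716529930696801 2413475601692857240

√411 = [20; 3,1,1,1,19,1,1,1,3,40, …], period ℓ=10 (even) → k=9
a_0=20:  p_0=20·1+0=20,  q_0=20·0+1=1
a_1=3:  p_1=3·20+1=61,  q_1=3·1+0=3
a_2=1:  p_2=1·61+20=81,  q_2=1·3+1=4
a_3=1:  p_3=1·81+61=142,  q_3=1·4+3=7
…
a_5=19:  p_5=19·223+142=4379,  q_5=19·11+7=216
…
a_8=1:  p_8=1·8981+4602=13583,  q_8=1·443+227=670
a_9=3:  p_9=3·13583+8981=49730,  q_9=3·670+443=2453
→ (49730, 2453).  Check: 49730²=2473072900, 411·2453²=2473072899, difference 1.
(x_2, y_2) = (49730·49730 + 411·2453·2453, 49730·2453 + 2453·49730) = (4946145799, 243975380)
(x_3, y_3) = (49730·4946145799 + 411·2453·243975380, 49730·243975380 + 2453·4946145799) = (491943661118810, 24265791292347)
(x_4, y_4) = (49730·491943661118810 + 411·2453·24265791292347, 49730·24265791292347 + 2453·491943661118810) = (48928716529930696801, 2413475601692857240)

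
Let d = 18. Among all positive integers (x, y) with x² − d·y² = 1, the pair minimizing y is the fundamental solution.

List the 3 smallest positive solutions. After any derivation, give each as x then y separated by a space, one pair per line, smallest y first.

[4; 4,8] for √18; ℓ=2 ⇒ convergent index 1
k=0  a_k=4  p_k/q_k = 4/1
k=1  a_k=4  p_k/q_k = 17/4
→ (17, 4).  Check: 17²=289, 18·4²=288, difference 1.
k=2:  x_2 = 17·17+18·4·4 = 577,  y_2 = 17·4+4·17 = 136
k=3:  x_3 = 17·577+18·4·136 = 19601,  y_3 = 17·136+4·577 = 4620

17 4
577 136
19601 4620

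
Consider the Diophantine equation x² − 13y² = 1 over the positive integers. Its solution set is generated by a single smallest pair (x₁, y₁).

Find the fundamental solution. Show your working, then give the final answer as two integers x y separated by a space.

d=13: √d = [3; 1,1,1,1,6] (ℓ=5, odd), read p_9/q_9
a_0=3:  p_0=3·1+0=3,  q_0=3·0+1=1
…
a_4=1:  p_4=1·11+7=18,  q_4=1·3+2=5
a_5=6:  p_5=6·18+11=119,  q_5=6·5+3=33
…
a_7=1:  p_7=1·137+119=256,  q_7=1·38+33=71
a_8=1:  p_8=1·256+137=393,  q_8=1·71+38=109
a_9=1:  p_9=1·393+256=649,  q_9=1·109+71=180
→ (649, 180).  Check: 649²=421201, 13·180²=421200, difference 1.

649 180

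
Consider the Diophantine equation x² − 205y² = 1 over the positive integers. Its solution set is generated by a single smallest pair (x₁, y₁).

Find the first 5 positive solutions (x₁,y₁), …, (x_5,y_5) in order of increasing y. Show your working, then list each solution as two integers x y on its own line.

39689 2772
3150433441 220035816
250075105640009 17466002999676
19850461732342200961 1386416385888245712
1575689951139784122242249 110050959861571165127460

√205 → a₀=14, period (3,6,1,4,1,6,3,28); ℓ=8 even so k=7
i=0: a=14 ⇒ p=14, q=1
i=1: a=3 ⇒ p=43, q=3
i=2: a=6 ⇒ p=272, q=19
…
i=4: a=4 ⇒ p=1532, q=107
i=5: a=1 ⇒ p=1847, q=129
i=6: a=6 ⇒ p=12614, q=881
i=7: a=3 ⇒ p=39689, q=2772
fundamental: x₁=39689, y₁=2772  (since 1575216721 − 205·7683984 = 1)
(x_2, y_2) = (39689·39689 + 205·2772·2772, 39689·2772 + 2772·39689) = (3150433441, 220035816)
(x_3, y_3) = (39689·3150433441 + 205·2772·220035816, 39689·220035816 + 2772·3150433441) = (250075105640009, 17466002999676)
(x_4, y_4) = (39689·250075105640009 + 205·2772·17466002999676, 39689·17466002999676 + 2772·250075105640009) = (19850461732342200961, 1386416385888245712)
(x_5, y_5) = (39689·19850461732342200961 + 205·2772·1386416385888245712, 39689·1386416385888245712 + 2772·19850461732342200961) = (1575689951139784122242249, 110050959861571165127460)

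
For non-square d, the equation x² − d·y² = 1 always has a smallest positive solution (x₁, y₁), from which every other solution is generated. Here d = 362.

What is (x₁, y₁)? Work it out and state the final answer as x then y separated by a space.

723 38

[19; 38] for √362; ℓ=1 ⇒ convergent index 1
k=0  a_k=19  p_k/q_k = 19/1
k=1  a_k=38  p_k/q_k = 723/38
fundamental: x₁=723, y₁=38  (since 522729 − 362·1444 = 1)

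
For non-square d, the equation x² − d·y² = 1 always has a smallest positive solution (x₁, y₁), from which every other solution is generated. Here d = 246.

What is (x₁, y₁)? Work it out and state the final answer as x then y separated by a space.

88805 5662

√246 = [15; 1,2,5,1,14,1,5,2,1,30, …], period ℓ=10 (even) → k=9
i=0: a=15 ⇒ p=15, q=1
…
i=2: a=2 ⇒ p=47, q=3
…
i=5: a=14 ⇒ p=4423, q=282
…
i=8: a=2 ⇒ p=60777, q=3875
i=9: a=1 ⇒ p=88805, q=5662
→ (88805, 5662).  Check: 88805²=7886328025, 246·5662²=7886328024, difference 1.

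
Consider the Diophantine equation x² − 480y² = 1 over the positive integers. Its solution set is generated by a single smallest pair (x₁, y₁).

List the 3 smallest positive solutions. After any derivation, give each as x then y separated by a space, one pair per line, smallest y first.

241 11
116161 5302
55989361 2555553

[21; 1,9,1,42] for √480; ℓ=4 ⇒ convergent index 3
a_0=21:  p_0=21·1+0=21,  q_0=21·0+1=1
a_1=1:  p_1=1·21+1=22,  q_1=1·1+0=1
a_2=9:  p_2=9·22+21=219,  q_2=9·1+1=10
a_3=1:  p_3=1·219+22=241,  q_3=1·10+1=11
(x₁, y₁) = (241, 11);  241² − 480·11² = 1 ✓
k=2:  x_2 = 241·241+480·11·11 = 116161,  y_2 = 241·11+11·241 = 5302
k=3:  x_3 = 241·116161+480·11·5302 = 55989361,  y_3 = 241·5302+11·116161 = 2555553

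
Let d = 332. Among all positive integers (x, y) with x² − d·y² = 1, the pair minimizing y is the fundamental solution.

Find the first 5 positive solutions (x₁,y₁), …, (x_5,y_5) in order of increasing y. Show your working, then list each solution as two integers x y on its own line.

d=332: √d = [18; 4,1,1,8,1,1,4,36] (ℓ=8, even), read p_7/q_7
a_0=18:  p_0=18·1+0=18,  q_0=18·0+1=1
a_1=4:  p_1=4·18+1=73,  q_1=4·1+0=4
a_2=1:  p_2=1·73+18=91,  q_2=1·4+1=5
…
a_4=8:  p_4=8·164+91=1403,  q_4=8·9+5=77
…
a_6=1:  p_6=1·1567+1403=2970,  q_6=1·86+77=163
a_7=4:  p_7=4·2970+1567=13447,  q_7=4·163+86=738
fundamental: x₁=13447, y₁=738  (since 180821809 − 332·544644 = 1)
k=2:  x_2 = 13447·13447+332·738·738 = 361643617,  y_2 = 13447·738+738·13447 = 19847772
k=3:  x_3 = 13447·361643617+332·738·19847772 = 9726043422151,  y_3 = 13447·19847772+738·361643617 = 533785979430
k=4:  x_4 = 13447·9726043422151+332·738·533785979430 = 261572211433685377,  y_4 = 13447·533785979430+738·9726043422151 = 14355640110942648
k=5:  x_5 = 13447·261572211433685377+332·738·14355640110942648 = 7034723044571491106887,  y_5 = 13447·14355640110942648+738·261572211433685377 = 386080584609905595882

13447 738
361643617 19847772
9726043422151 533785979430
261572211433685377 14355640110942648
7034723044571491106887 386080584609905595882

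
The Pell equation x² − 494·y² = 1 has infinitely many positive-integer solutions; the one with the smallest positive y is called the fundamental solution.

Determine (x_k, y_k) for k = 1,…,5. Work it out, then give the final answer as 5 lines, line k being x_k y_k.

√494 → a₀=22, period (4,2,2,1,2,1,2,2,4,44); ℓ=10 even so k=9
a_0=22:  p_0=22·1+0=22,  q_0=22·0+1=1
a_1=4:  p_1=4·22+1=89,  q_1=4·1+0=4
…
a_3=2:  p_3=2·200+89=489,  q_3=2·9+4=22
a_4=1:  p_4=1·489+200=689,  q_4=1·22+9=31
…
a_6=1:  p_6=1·1867+689=2556,  q_6=1·84+31=115
…
a_8=2:  p_8=2·6979+2556=16514,  q_8=2·314+115=743
a_9=4:  p_9=4·16514+6979=73035,  q_9=4·743+314=3286
(x₁, y₁) = (73035, 3286);  73035² − 494·3286² = 1 ✓
k=2:  x_2 = 73035·73035+494·3286·3286 = 10668222449,  y_2 = 73035·3286+3286·73035 = 479986020
k=3:  x_3 = 73035·10668222449+494·3286·479986020 = 1558307253052395,  y_3 = 73035·479986020+3286·10668222449 = 70111557938114
k=4:  x_4 = 73035·1558307253052395+494·3286·70111557938114 = 227621940442695115201,  y_4 = 73035·70111557938114+3286·1558307253052395 = 10241195267540325960
k=5:  x_5 = 73035·227621940442695115201+494·3286·10241195267540325960 = 33248736838906168224357675,  y_5 = 73035·10241195267540325960+3286·227621940442695115201 = 1495931392659503855039086

73035 3286
10668222449 479986020
1558307253052395 70111557938114
227621940442695115201 10241195267540325960
33248736838906168224357675 1495931392659503855039086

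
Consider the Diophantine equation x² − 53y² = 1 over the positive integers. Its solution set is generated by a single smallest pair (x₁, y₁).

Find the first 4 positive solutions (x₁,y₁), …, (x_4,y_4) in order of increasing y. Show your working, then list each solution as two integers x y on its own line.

d=53: √d = [7; 3,1,1,3,14] (ℓ=5, odd), read p_9/q_9
a_0=7:  p_0=7·1+0=7,  q_0=7·0+1=1
…
a_4=3:  p_4=3·51+29=182,  q_4=3·7+4=25
…
a_7=1:  p_7=1·7979+2599=10578,  q_7=1·1096+357=1453
a_8=1:  p_8=1·10578+7979=18557,  q_8=1·1453+1096=2549
a_9=3:  p_9=3·18557+10578=66249,  q_9=3·2549+1453=9100
fundamental: x₁=66249, y₁=9100  (since 4388930001 − 53·82810000 = 1)
(x_2, y_2) = (66249·66249 + 53·9100·9100, 66249·9100 + 9100·66249) = (8777860001, 1205731800)
(x_3, y_3) = (66249·8777860001 + 53·9100·1205731800, 66249·1205731800 + 9100·8777860001) = (1163048894346249, 159757052027300)
(x_4, y_4) = (66249·1163048894346249 + 53·9100·159757052027300, 66249·159757052027300 + 9100·1163048894346249) = (154101652394311440001, 21167489878307463600)

66249 9100
8777860001 1205731800
1163048894346249 159757052027300
154101652394311440001 21167489878307463600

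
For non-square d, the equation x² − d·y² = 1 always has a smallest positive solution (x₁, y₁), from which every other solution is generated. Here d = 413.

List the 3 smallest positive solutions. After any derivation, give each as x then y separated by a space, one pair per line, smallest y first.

113399 5580
25718666401 1265532840
5832942102300599 287020317040740

√413 → a₀=20, period (3,9,1,4,1,9,3,40); ℓ=8 even so k=7
i=0: a=20 ⇒ p=20, q=1
i=1: a=3 ⇒ p=61, q=3
…
i=3: a=1 ⇒ p=630, q=31
i=4: a=4 ⇒ p=3089, q=152
i=5: a=1 ⇒ p=3719, q=183
i=6: a=9 ⇒ p=36560, q=1799
i=7: a=3 ⇒ p=113399, q=5580
fundamental: x₁=113399, y₁=5580  (since 12859333201 − 413·31136400 = 1)
(x_2, y_2) = (113399·113399 + 413·5580·5580, 113399·5580 + 5580·113399) = (25718666401, 1265532840)
(x_3, y_3) = (113399·25718666401 + 413·5580·1265532840, 113399·1265532840 + 5580·25718666401) = (5832942102300599, 287020317040740)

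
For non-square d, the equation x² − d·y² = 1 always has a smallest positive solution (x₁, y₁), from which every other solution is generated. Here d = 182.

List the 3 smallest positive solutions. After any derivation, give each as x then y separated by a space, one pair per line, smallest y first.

27 2
1457 108
78651 5830

√182 → a₀=13, period (2,26); ℓ=2 even so k=1
step 0: (13, 1)  from 13·(1,0) + (0,1)
step 1: (27, 2)  from 2·(13,1) + (1,0)
fundamental: x₁=27, y₁=2  (since 729 − 182·4 = 1)
n=2: (27,2)∘(27,2) = (27·27+182·2·2, 27·2+2·27) = (1457,108)
n=3: (1457,108)∘(27,2) = (27·1457+182·2·108, 27·108+2·1457) = (78651,5830)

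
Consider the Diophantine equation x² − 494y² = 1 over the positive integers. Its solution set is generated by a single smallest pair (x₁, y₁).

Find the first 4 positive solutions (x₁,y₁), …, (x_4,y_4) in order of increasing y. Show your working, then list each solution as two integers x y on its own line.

73035 3286
10668222449 479986020
1558307253052395 70111557938114
227621940442695115201 10241195267540325960

√494 → a₀=22, period (4,2,2,1,2,1,2,2,4,44); ℓ=10 even so k=9
k=0  a_k=22  p_k/q_k = 22/1
k=1  a_k=4  p_k/q_k = 89/4
k=2  a_k=2  p_k/q_k = 200/9
…
k=4  a_k=1  p_k/q_k = 689/31
k=5  a_k=2  p_k/q_k = 1867/84
k=6  a_k=1  p_k/q_k = 2556/115
k=7  a_k=2  p_k/q_k = 6979/314
k=8  a_k=2  p_k/q_k = 16514/743
k=9  a_k=4  p_k/q_k = 73035/3286
fundamental: x₁=73035, y₁=3286  (since 5334111225 − 494·10797796 = 1)
(73035+3286√494)^2 = 10668222449 + 479986020√494
(73035+3286√494)^3 = 1558307253052395 + 70111557938114√494
(73035+3286√494)^4 = 227621940442695115201 + 10241195267540325960√494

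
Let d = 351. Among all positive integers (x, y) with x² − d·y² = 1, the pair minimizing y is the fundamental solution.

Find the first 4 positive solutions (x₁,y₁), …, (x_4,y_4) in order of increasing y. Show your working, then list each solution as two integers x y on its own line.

√351 → a₀=18, period (1,2,1,3,2,2,2,3,1,2,1,36); ℓ=12 even so k=11
k=0  a_k=18  p_k/q_k = 18/1
…
k=2  a_k=2  p_k/q_k = 56/3
k=3  a_k=1  p_k/q_k = 75/4
k=4  a_k=3  p_k/q_k = 281/15
k=5  a_k=2  p_k/q_k = 637/34
k=6  a_k=2  p_k/q_k = 1555/83
k=7  a_k=2  p_k/q_k = 3747/200
k=8  a_k=3  p_k/q_k = 12796/683
k=9  a_k=1  p_k/q_k = 16543/883
k=10  a_k=2  p_k/q_k = 45882/2449
k=11  a_k=1  p_k/q_k = 62425/3332
fundamental: x₁=62425, y₁=3332  (since 3896880625 − 351·11102224 = 1)
(62425+3332√351)^2 = 7793761249 + 416000200√351
(62425+3332√351)^3 = 973051091875225 + 51937624966668√351
(62425+3332√351)^4 = 121485428812828080001 + 6484412476672499600√351

62425 3332
7793761249 416000200
973051091875225 51937624966668
121485428812828080001 6484412476672499600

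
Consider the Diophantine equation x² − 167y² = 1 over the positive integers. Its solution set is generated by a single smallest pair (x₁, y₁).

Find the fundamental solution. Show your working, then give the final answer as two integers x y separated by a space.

[12; 1,11,1,24] for √167; ℓ=4 ⇒ convergent index 3
step 0: (12, 1)  from 12·(1,0) + (0,1)
step 1: (13, 1)  from 1·(12,1) + (1,0)
step 2: (155, 12)  from 11·(13,1) + (12,1)
step 3: (168, 13)  from 1·(155,12) + (13,1)
(x₁, y₁) = (168, 13);  168² − 167·13² = 1 ✓

168 13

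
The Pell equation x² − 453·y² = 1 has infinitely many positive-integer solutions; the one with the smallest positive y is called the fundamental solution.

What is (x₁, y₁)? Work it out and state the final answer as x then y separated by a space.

1653751 77700

d=453: √d = [21; 3,1,1,10,14,10,1,1,3,42] (ℓ=10, even), read p_9/q_9
k=0  a_k=21  p_k/q_k = 21/1
k=1  a_k=3  p_k/q_k = 64/3
k=2  a_k=1  p_k/q_k = 85/4
…
k=8  a_k=1  p_k/q_k = 469329/22051
k=9  a_k=3  p_k/q_k = 1653751/77700
fundamental: x₁=1653751, y₁=77700  (since 2734892370001 − 453·6037290000 = 1)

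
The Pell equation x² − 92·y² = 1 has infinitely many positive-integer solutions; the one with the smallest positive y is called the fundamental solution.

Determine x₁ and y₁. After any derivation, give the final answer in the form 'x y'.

1151 120

d=92: √d = [9; 1,1,2,4,2,1,1,18] (ℓ=8, even), read p_7/q_7
i=0: a=9 ⇒ p=9, q=1
i=1: a=1 ⇒ p=10, q=1
i=2: a=1 ⇒ p=19, q=2
i=3: a=2 ⇒ p=48, q=5
…
i=6: a=1 ⇒ p=681, q=71
i=7: a=1 ⇒ p=1151, q=120
→ (1151, 120).  Check: 1151²=1324801, 92·120²=1324800, difference 1.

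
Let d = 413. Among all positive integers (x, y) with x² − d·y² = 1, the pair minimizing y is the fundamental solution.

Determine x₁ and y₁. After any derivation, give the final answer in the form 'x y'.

113399 5580

√413 = [20; 3,9,1,4,1,9,3,40, …], period ℓ=8 (even) → k=7
a_0=20:  p_0=20·1+0=20,  q_0=20·0+1=1
a_1=3:  p_1=3·20+1=61,  q_1=3·1+0=3
…
a_3=1:  p_3=1·569+61=630,  q_3=1·28+3=31
a_4=4:  p_4=4·630+569=3089,  q_4=4·31+28=152
a_5=1:  p_5=1·3089+630=3719,  q_5=1·152+31=183
a_6=9:  p_6=9·3719+3089=36560,  q_6=9·183+152=1799
a_7=3:  p_7=3·36560+3719=113399,  q_7=3·1799+183=5580
(x₁, y₁) = (113399, 5580);  113399² − 413·5580² = 1 ✓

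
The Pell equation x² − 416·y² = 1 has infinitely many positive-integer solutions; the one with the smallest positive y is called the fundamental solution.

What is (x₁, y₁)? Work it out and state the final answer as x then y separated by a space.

5201 255

√416 → a₀=20, period (2,1,1,9,1,1,2,40); ℓ=8 even so k=7
step 0: (20, 1)  from 20·(1,0) + (0,1)
…
step 3: (102, 5)  from 1·(61,3) + (41,2)
step 4: (979, 48)  from 9·(102,5) + (61,3)
step 5: (1081, 53)  from 1·(979,48) + (102,5)
step 6: (2060, 101)  from 1·(1081,53) + (979,48)
step 7: (5201, 255)  from 2·(2060,101) + (1081,53)
fundamental: x₁=5201, y₁=255  (since 27050401 − 416·65025 = 1)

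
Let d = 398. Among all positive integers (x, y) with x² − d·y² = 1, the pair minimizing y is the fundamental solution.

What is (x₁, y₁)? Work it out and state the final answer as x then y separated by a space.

[19; 1,18,1,38] for √398; ℓ=4 ⇒ convergent index 3
step 0: (19, 1)  from 19·(1,0) + (0,1)
step 1: (20, 1)  from 1·(19,1) + (1,0)
step 2: (379, 19)  from 18·(20,1) + (19,1)
step 3: (399, 20)  from 1·(379,19) + (20,1)
fundamental: x₁=399, y₁=20  (since 159201 − 398·400 = 1)

399 20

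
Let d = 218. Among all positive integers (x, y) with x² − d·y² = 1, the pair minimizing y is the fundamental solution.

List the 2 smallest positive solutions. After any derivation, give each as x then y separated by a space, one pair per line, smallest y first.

126003 8534
31753512017 2150619204

d=218: √d = [14; 1,3,3,1,28] (ℓ=5, odd), read p_9/q_9
a_0=14:  p_0=14·1+0=14,  q_0=14·0+1=1
a_1=1:  p_1=1·14+1=15,  q_1=1·1+0=1
a_2=3:  p_2=3·15+14=59,  q_2=3·1+1=4
…
a_4=1:  p_4=1·192+59=251,  q_4=1·13+4=17
…
a_6=1:  p_6=1·7220+251=7471,  q_6=1·489+17=506
a_7=3:  p_7=3·7471+7220=29633,  q_7=3·506+489=2007
a_8=3:  p_8=3·29633+7471=96370,  q_8=3·2007+506=6527
a_9=1:  p_9=1·96370+29633=126003,  q_9=1·6527+2007=8534
fundamental: x₁=126003, y₁=8534  (since 15876756009 − 218·72829156 = 1)
n=2: (126003,8534)∘(126003,8534) = (126003·126003+218·8534·8534, 126003·8534+8534·126003) = (31753512017,2150619204)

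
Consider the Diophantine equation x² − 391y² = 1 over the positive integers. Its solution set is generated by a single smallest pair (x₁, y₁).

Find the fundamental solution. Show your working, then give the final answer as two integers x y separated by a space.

√391 → a₀=19, period (1,3,2,2,1,…,3,1,38); ℓ=16 even so k=15
step 0: (19, 1)  from 19·(1,0) + (0,1)
step 1: (20, 1)  from 1·(19,1) + (1,0)
…
step 6: (1048, 53)  from 1·(613,31) + (435,22)
…
step 8: (52519, 2656)  from 19·(2709,137) + (1048,53)
…
step 10: (160266, 8105)  from 1·(107747,5449) + (52519,2656)
…
step 12: (696292, 35213)  from 2·(268013,13554) + (160266,8105)
step 13: (1660597, 83980)  from 2·(696292,35213) + (268013,13554)
step 14: (5678083, 287153)  from 3·(1660597,83980) + (696292,35213)
step 15: (7338680, 371133)  from 1·(5678083,287153) + (1660597,83980)
(x₁, y₁) = (7338680, 371133);  7338680² − 391·371133² = 1 ✓

7338680 371133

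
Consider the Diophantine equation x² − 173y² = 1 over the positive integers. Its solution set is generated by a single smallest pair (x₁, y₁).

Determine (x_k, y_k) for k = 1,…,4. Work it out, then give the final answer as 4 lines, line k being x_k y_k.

2499849 190060
12498490045601 950242601880
62488675684008728649 4750926036134042180
312424506839974574118902401 23753195401006348176659760

√173 = [13; 6,1,1,6,26, …], period ℓ=5 (odd) → k=9
k=0  a_k=13  p_k/q_k = 13/1
k=1  a_k=6  p_k/q_k = 79/6
k=2  a_k=1  p_k/q_k = 92/7
k=3  a_k=1  p_k/q_k = 171/13
…
k=7  a_k=1  p_k/q_k = 205791/15646
k=8  a_k=1  p_k/q_k = 382343/29069
k=9  a_k=6  p_k/q_k = 2499849/190060
fundamental: x₁=2499849, y₁=190060  (since 6249245022801 − 173·36122803600 = 1)
(x_2, y_2) = (2499849·2499849 + 173·190060·190060, 2499849·190060 + 190060·2499849) = (12498490045601, 950242601880)
(x_3, y_3) = (2499849·12498490045601 + 173·190060·950242601880, 2499849·950242601880 + 190060·12498490045601) = (62488675684008728649, 4750926036134042180)
(x_4, y_4) = (2499849·62488675684008728649 + 173·190060·4750926036134042180, 2499849·4750926036134042180 + 190060·62488675684008728649) = (312424506839974574118902401, 23753195401006348176659760)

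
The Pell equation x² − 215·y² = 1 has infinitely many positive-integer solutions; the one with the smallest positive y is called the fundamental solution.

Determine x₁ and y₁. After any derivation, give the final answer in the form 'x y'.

44 3

√215 = [14; 1,1,1,28, …], period ℓ=4 (even) → k=3
a_0=14:  p_0=14·1+0=14,  q_0=14·0+1=1
a_1=1:  p_1=1·14+1=15,  q_1=1·1+0=1
a_2=1:  p_2=1·15+14=29,  q_2=1·1+1=2
a_3=1:  p_3=1·29+15=44,  q_3=1·2+1=3
→ (44, 3).  Check: 44²=1936, 215·3²=1935, difference 1.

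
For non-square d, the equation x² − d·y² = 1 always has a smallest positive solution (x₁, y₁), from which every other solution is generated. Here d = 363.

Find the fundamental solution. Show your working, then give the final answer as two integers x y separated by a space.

362 19

[19; 19,38] for √363; ℓ=2 ⇒ convergent index 1
i=0: a=19 ⇒ p=19, q=1
i=1: a=19 ⇒ p=362, q=19
fundamental: x₁=362, y₁=19  (since 131044 − 363·361 = 1)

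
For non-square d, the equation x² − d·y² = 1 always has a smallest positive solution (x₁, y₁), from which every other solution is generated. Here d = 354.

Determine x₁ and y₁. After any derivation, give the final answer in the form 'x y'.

d=354: √d = [18; 1,4,2,2,18,2,2,4,1,36] (ℓ=10, even), read p_9/q_9
i=0: a=18 ⇒ p=18, q=1
i=1: a=1 ⇒ p=19, q=1
…
i=3: a=2 ⇒ p=207, q=11
…
i=5: a=18 ⇒ p=9351, q=497
i=6: a=2 ⇒ p=19210, q=1021
i=7: a=2 ⇒ p=47771, q=2539
i=8: a=4 ⇒ p=210294, q=11177
i=9: a=1 ⇒ p=258065, q=13716
(x₁, y₁) = (258065, 13716);  258065² − 354·13716² = 1 ✓

258065 13716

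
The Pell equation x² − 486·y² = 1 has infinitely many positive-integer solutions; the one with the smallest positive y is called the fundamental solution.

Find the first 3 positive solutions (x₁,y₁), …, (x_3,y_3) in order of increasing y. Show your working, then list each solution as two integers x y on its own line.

485 22
470449 21340
456335045 20699778

√486 → a₀=22, period (22,44); ℓ=2 even so k=1
k=0  a_k=22  p_k/q_k = 22/1
k=1  a_k=22  p_k/q_k = 485/22
fundamental: x₁=485, y₁=22  (since 235225 − 486·484 = 1)
k=2:  x_2 = 485·485+486·22·22 = 470449,  y_2 = 485·22+22·485 = 21340
k=3:  x_3 = 485·470449+486·22·21340 = 456335045,  y_3 = 485·21340+22·470449 = 20699778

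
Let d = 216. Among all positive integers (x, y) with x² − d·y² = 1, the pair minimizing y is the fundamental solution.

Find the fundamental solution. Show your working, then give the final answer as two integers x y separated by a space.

√216 → a₀=14, period (1,2,3,2,1,28); ℓ=6 even so k=5
i=0: a=14 ⇒ p=14, q=1
…
i=4: a=2 ⇒ p=338, q=23
i=5: a=1 ⇒ p=485, q=33
(x₁, y₁) = (485, 33);  485² − 216·33² = 1 ✓

485 33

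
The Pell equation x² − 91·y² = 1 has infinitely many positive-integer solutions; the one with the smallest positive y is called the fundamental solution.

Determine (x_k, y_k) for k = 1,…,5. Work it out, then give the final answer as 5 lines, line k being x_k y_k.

√91 → a₀=9, period (1,1,5,1,5,1,1,18); ℓ=8 even so k=7
i=0: a=9 ⇒ p=9, q=1
…
i=5: a=5 ⇒ p=725, q=76
i=6: a=1 ⇒ p=849, q=89
i=7: a=1 ⇒ p=1574, q=165
(x₁, y₁) = (1574, 165);  1574² − 91·165² = 1 ✓
(1574+165√91)^2 = 4954951 + 519420√91
(1574+165√91)^3 = 15598184174 + 1635133995√91
(1574+165√91)^4 = 49103078824801 + 5147401296840√91
(1574+165√91)^5 = 154576476542289374 + 16204017647318325√91

1574 165
4954951 519420
15598184174 1635133995
49103078824801 5147401296840
154576476542289374 16204017647318325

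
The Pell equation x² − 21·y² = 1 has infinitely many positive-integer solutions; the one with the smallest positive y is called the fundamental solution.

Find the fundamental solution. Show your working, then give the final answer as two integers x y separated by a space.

d=21: √d = [4; 1,1,2,1,1,8] (ℓ=6, even), read p_5/q_5
a_0=4:  p_0=4·1+0=4,  q_0=4·0+1=1
a_1=1:  p_1=1·4+1=5,  q_1=1·1+0=1
a_2=1:  p_2=1·5+4=9,  q_2=1·1+1=2
…
a_4=1:  p_4=1·23+9=32,  q_4=1·5+2=7
a_5=1:  p_5=1·32+23=55,  q_5=1·7+5=12
fundamental: x₁=55, y₁=12  (since 3025 − 21·144 = 1)

55 12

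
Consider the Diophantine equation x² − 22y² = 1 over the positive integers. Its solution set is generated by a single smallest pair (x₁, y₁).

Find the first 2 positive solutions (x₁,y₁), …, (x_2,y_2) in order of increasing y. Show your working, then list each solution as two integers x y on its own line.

197 42
77617 16548

[4; 1,2,4,2,1,8] for √22; ℓ=6 ⇒ convergent index 5
k=0  a_k=4  p_k/q_k = 4/1
k=1  a_k=1  p_k/q_k = 5/1
…
k=4  a_k=2  p_k/q_k = 136/29
k=5  a_k=1  p_k/q_k = 197/42
→ (197, 42).  Check: 197²=38809, 22·42²=38808, difference 1.
(x_2, y_2) = (197·197 + 22·42·42, 197·42 + 42·197) = (77617, 16548)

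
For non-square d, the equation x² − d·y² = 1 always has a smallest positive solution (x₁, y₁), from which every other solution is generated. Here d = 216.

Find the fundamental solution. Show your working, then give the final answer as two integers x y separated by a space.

485 33

[14; 1,2,3,2,1,28] for √216; ℓ=6 ⇒ convergent index 5
i=0: a=14 ⇒ p=14, q=1
…
i=4: a=2 ⇒ p=338, q=23
i=5: a=1 ⇒ p=485, q=33
→ (485, 33).  Check: 485²=235225, 216·33²=235224, difference 1.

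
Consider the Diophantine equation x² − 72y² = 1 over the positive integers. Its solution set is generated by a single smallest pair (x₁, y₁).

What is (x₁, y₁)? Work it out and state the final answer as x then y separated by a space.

17 2

√72 → a₀=8, period (2,16); ℓ=2 even so k=1
k=0  a_k=8  p_k/q_k = 8/1
k=1  a_k=2  p_k/q_k = 17/2
fundamental: x₁=17, y₁=2  (since 289 − 72·4 = 1)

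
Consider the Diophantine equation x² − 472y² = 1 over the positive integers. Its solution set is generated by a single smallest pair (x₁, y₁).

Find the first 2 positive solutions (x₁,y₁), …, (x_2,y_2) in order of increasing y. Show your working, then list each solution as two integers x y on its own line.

306917 14127
188396089777 8671632918

d=472: √d = [21; 1,2,1,1,1,…,2,1,42] (ℓ=14, even), read p_13/q_13
a_0=21:  p_0=21·1+0=21,  q_0=21·0+1=1
a_1=1:  p_1=1·21+1=22,  q_1=1·1+0=1
a_2=2:  p_2=2·22+21=65,  q_2=2·1+1=3
a_3=1:  p_3=1·65+22=87,  q_3=1·3+1=4
a_4=1:  p_4=1·87+65=152,  q_4=1·4+3=7
a_5=1:  p_5=1·152+87=239,  q_5=1·7+4=11
a_6=4:  p_6=4·239+152=1108,  q_6=4·11+7=51
a_7=5:  p_7=5·1108+239=5779,  q_7=5·51+11=266
a_8=4:  p_8=4·5779+1108=24224,  q_8=4·266+51=1115
a_9=1:  p_9=1·24224+5779=30003,  q_9=1·1115+266=1381
a_10=1:  p_10=1·30003+24224=54227,  q_10=1·1381+1115=2496
a_11=1:  p_11=1·54227+30003=84230,  q_11=1·2496+1381=3877
a_12=2:  p_12=2·84230+54227=222687,  q_12=2·3877+2496=10250
a_13=1:  p_13=1·222687+84230=306917,  q_13=1·10250+3877=14127
(x₁, y₁) = (306917, 14127);  306917² − 472·14127² = 1 ✓
(306917+14127√472)^2 = 188396089777 + 8671632918√472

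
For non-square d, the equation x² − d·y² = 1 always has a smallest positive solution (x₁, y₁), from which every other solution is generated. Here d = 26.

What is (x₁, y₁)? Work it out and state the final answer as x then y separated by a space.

√26 = [5; 10, …], period ℓ=1 (odd) → k=1
i=0: a=5 ⇒ p=5, q=1
i=1: a=10 ⇒ p=51, q=10
(x₁, y₁) = (51, 10);  51² − 26·10² = 1 ✓

51 10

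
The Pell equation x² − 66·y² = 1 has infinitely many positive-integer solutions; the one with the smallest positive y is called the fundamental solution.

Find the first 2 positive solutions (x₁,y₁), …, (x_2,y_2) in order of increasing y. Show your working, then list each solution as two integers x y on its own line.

65 8
8449 1040

√66 = [8; 8,16, …], period ℓ=2 (even) → k=1
i=0: a=8 ⇒ p=8, q=1
i=1: a=8 ⇒ p=65, q=8
(x₁, y₁) = (65, 8);  65² − 66·8² = 1 ✓
n=2: (65,8)∘(65,8) = (65·65+66·8·8, 65·8+8·65) = (8449,1040)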